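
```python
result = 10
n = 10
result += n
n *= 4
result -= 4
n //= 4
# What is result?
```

Trace:
`result = 10` → result = 10
`n = 10` → n = 10
`result += n` → result = 20
`n *= 4` → n = 40
`result -= 4` → result = 16
`n //= 4` → n = 10
So result = 16

Answer: 16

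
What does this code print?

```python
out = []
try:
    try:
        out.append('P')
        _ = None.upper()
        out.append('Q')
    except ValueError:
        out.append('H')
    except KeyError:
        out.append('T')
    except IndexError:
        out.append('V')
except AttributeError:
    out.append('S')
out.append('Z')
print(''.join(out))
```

Execution trace: 'P' (inner try body) → 'S' (outer except AttributeError) → 'Z' (after the try/except). Output: PSZ

Answer: PSZ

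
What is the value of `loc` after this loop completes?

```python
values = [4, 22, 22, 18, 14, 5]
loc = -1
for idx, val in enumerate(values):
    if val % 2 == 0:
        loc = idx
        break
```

First even number index in [4, 22, 22, 18, 14, 5]
`loc` takes the values: -1 → 0

Answer: 0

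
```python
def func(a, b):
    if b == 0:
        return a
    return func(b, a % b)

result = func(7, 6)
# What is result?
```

func(7, 6) -> func(6, 1) -> func(1, 0) -> 1

Answer: 1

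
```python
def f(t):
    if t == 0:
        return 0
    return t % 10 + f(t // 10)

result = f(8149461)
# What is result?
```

Sum of digits of 8149461: 1 + 6 + 4 + 9 + 4 + 1 + 8 = 33

Answer: 33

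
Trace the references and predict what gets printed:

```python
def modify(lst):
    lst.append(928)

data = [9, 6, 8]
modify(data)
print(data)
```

Key concept: function modifies passed list.
Step by step:
`data = [9, 6, 8]` → data = [9, 6, 8]
`modify(data)` → data = [9, 6, 8, 928]
`print(data)` → prints [9, 6, 8, 928]

Answer: [9, 6, 8, 928]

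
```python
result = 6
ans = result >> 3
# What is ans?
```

Trace:
`result = 6` → result = 6
`ans = result >> 3` → ans = 0
So ans = 0

Answer: 0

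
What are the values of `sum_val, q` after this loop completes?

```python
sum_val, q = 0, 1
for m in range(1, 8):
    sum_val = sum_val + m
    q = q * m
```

Sum and factorial of 1 to 7
`sum_val, q` takes the values: (0, 1) → (1, 1) → (3, 1) → (3, 2) → (6, 2) → (6, 6) → (10, 6) → (10, 24) → (15, 24) → (15, 120) → (21, 120) → (21, 720) → (28, 720) → (28, 5040)

Answer: 28, 5040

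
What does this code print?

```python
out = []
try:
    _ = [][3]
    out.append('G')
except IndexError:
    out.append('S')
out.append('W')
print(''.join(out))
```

Execution trace: 'S' (except IndexError) → 'W' (after the try/except). Output: SW

Answer: SW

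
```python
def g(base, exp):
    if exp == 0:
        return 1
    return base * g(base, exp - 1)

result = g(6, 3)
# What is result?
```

g(6, 3) = 6 * 6 * 6 = 216

Answer: 216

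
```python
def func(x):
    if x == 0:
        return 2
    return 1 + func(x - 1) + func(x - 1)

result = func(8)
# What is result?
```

func(x) = 1 + 2·func(x-1), func(0)=2. Closed form: (2+1)·2^8 - 1 = 767.

Answer: 767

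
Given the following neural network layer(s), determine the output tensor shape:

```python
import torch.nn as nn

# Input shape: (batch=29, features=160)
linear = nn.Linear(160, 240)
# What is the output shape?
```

Input: (29, 160) -> Output: (29, 240)

Answer: (29, 240)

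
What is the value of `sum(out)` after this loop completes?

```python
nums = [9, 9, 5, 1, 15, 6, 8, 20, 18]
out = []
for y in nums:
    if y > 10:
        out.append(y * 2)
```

Sum of doubled values > 10
`out` takes the values: [] → [30] → [30, 40] → [30, 40, 36]
So `sum(out)` = 106

Answer: 106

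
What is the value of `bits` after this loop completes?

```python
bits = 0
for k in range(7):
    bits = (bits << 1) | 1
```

Build 7 consecutive 1-bits: 0b1111111
`bits` takes the values: 0 → 1 → 3 → 7 → 15 → 31 → 63 → 127

Answer: 127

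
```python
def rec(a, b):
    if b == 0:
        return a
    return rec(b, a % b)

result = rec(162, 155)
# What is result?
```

rec(162, 155) -> rec(155, 7) -> rec(7, 1) -> rec(1, 0) -> 1

Answer: 1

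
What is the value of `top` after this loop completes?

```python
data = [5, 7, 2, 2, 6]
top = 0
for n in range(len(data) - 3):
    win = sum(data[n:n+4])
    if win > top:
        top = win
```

Max sum of 4-element window in [5, 7, 2, 2, 6]
`top` takes the values: 0 → 16 → 17

Answer: 17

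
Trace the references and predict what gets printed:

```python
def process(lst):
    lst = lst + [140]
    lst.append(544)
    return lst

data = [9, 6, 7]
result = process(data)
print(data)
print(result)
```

Key concept: rebinding parameter vs mutation.
Step by step:
`data = [9, 6, 7]` → data = [9, 6, 7]
`result = process(data)` → result = [9, 6, 7, 140, 544]
`print(data)` → prints [9, 6, 7]
`print(result)` → prints [9, 6, 7, 140, 544]

Answer:
[9, 6, 7]
[9, 6, 7, 140, 544]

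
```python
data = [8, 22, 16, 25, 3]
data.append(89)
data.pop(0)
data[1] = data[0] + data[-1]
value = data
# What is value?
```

Trace:
`data = [8, 22, 16, 25, 3]` → data = [8, 22, 16, 25, 3]
`data.append(89)` → data = [8, 22, 16, 25, 3, 89]
`data.pop(0)` → data = [22, 16, 25, 3, 89]
`data[1] = data[0] + data[-1]` → data = [22, 111, 25, 3, 89]
`value = data` → value = [22, 111, 25, 3, 89]
So value = [22, 111, 25, 3, 89]

Answer: [22, 111, 25, 3, 89]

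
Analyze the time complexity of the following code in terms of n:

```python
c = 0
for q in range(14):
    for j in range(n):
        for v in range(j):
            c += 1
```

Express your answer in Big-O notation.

Each loop level contributes: 1 × n × n. Multiplying the contributions gives O(n^2).

Answer: O(n^2)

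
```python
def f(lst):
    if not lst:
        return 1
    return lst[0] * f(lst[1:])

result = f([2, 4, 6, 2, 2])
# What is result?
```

Product over [2, 4, 6, 2, 2] = 2 * 4 * 6 * 2 * 2 = 192

Answer: 192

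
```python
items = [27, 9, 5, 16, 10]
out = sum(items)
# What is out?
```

Trace:
`items = [27, 9, 5, 16, 10]` → items = [27, 9, 5, 16, 10]
`out = sum(items)` → out = 67
So out = 67

Answer: 67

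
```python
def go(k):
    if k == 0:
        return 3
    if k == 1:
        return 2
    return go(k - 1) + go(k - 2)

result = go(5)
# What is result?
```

Build up from base cases: go(0)=3, go(1)=2, go(2)=5, go(3)=7, go(4)=12, go(5)=19

Answer: 19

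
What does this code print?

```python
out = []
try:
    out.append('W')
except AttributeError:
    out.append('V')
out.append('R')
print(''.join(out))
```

Execution trace: 'W' (try body, no exception) → 'R' (after the try/except). Output: WR

Answer: WR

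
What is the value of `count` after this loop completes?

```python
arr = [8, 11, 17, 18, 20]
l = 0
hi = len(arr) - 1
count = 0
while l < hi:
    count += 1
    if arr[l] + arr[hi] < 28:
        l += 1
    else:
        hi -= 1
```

Steps to find pair summing to 28
`count` takes the values: 0 → 1 → 2 → 3 → 4

Answer: 4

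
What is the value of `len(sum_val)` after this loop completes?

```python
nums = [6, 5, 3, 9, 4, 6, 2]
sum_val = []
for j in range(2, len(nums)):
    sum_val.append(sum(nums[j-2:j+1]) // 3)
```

Number of 3-element averages
`sum_val` takes the values: [] → [4] → [4, 5] → [4, 5, 5] → [4, 5, 5, 6] → [4, 5, 5, 6, 4]
So `len(sum_val)` = 5

Answer: 5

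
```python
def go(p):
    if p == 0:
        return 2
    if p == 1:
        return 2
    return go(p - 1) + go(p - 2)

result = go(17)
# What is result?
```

Build up from base cases: go(0)=2, go(1)=2, go(2)=4, go(3)=6, go(4)=10, go(5)=16, go(6)=26, ..., go(17)=5168

Answer: 5168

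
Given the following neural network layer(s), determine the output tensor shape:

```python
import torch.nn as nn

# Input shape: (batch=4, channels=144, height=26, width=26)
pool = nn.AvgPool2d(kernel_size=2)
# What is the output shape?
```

Input: (4, 144, 26, 26) -> Output: (4, 144, 13, 13)

Answer: (4, 144, 13, 13)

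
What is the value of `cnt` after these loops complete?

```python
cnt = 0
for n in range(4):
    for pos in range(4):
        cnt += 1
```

4 * 4 = 16
`cnt` takes the values: 0 → 1 → 2 → 3 → 4 → 5 → 6 → 7 → 8 → 9 → 10 → 11 → 12 → 13 → 14 → 15 → 16

Answer: 16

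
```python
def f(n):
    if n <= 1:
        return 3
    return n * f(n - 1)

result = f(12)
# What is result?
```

f(12) = 12 * 11 * 10 * 9 * 8 * 7 * 6 * 5 * 4 * 3 * 2 * 3 = 1437004800

Answer: 1437004800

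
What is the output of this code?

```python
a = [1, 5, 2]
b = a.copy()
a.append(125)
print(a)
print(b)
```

Key concept: list.copy() creates independent copy.
Step by step:
`a = [1, 5, 2]` → a = [1, 5, 2]
`b = a.copy()` → b = [1, 5, 2]
`a.append(125)` → a = [1, 5, 2, 125]
`print(a)` → prints [1, 5, 2, 125]
`print(b)` → prints [1, 5, 2]

Answer:
[1, 5, 2, 125]
[1, 5, 2]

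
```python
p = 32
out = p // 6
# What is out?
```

Trace:
`p = 32` → p = 32
`out = p // 6` → out = 5
So out = 5

Answer: 5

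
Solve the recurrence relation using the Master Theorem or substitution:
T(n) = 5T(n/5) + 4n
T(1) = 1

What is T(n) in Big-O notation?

By Master Theorem: a=5, b=5, f(n)=4n. Since log_5(5) = 1 and f(n) = Θ(n^1), Case 2 applies. T(n) = O(n log n).

Answer: O(n log n)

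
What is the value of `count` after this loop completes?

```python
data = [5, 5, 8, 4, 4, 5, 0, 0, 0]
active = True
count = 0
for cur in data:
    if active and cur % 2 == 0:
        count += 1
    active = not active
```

Count even values at even positions
`count` takes the values: 0 → 1 → 2 → 3 → 4

Answer: 4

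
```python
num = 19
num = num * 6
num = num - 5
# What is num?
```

Trace:
`num = 19` → num = 19
`num = num * 6` → num = 114
`num = num - 5` → num = 109
So num = 109

Answer: 109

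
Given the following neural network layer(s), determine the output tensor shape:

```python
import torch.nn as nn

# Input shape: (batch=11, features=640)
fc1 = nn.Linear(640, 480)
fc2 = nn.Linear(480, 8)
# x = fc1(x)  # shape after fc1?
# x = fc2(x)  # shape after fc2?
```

Input: (11, 640) -> after fc1: (11, 480) -> Output: (11, 8)

Answer: (11, 8)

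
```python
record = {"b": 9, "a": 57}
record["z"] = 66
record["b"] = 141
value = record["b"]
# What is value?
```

Trace:
`record = {"b": 9, "a": 57}` → record = {'b': 9, 'a': 57}
`record["z"] = 66` → record = {'b': 9, 'a': 57, 'z': 66}
`record["b"] = 141` → record = {'b': 141, 'a': 57, 'z': 66}
`value = record["b"]` → value = 141
So value = 141

Answer: 141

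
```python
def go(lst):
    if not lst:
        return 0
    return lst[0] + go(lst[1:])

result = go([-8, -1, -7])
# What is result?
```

(-8) + (-1) + (-7) + 0 = -16

Answer: -16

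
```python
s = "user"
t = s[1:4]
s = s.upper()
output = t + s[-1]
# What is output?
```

Trace:
`s = "user"` → s = 'user'
`t = s[1:4]` → t = 'ser'
`s = s.upper()` → s = 'USER'
`output = t + s[-1]` → output = 'serR'
So output = 'serR'

Answer: 'serR'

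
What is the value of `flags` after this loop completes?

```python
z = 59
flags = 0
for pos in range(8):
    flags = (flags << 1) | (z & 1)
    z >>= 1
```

Reverse lowest 8 bits of 59
`flags` takes the values: 0 → 1 → 3 → 6 → 13 → 27 → 55 → 110 → 220

Answer: 220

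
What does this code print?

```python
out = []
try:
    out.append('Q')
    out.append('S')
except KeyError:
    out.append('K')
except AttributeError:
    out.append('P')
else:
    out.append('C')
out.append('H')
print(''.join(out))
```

Execution trace: 'Q' (try body) → 'S' (try body, no exception) → 'C' (else) → 'H' (after the try/except). Output: QSCH

Answer: QSCH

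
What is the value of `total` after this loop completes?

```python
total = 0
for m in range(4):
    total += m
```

Sum of 0 to 3 = 6
`total` takes the values: 0 → 1 → 3 → 6

Answer: 6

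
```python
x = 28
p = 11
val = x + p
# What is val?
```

Trace:
`x = 28` → x = 28
`p = 11` → p = 11
`val = x + p` → val = 39
So val = 39

Answer: 39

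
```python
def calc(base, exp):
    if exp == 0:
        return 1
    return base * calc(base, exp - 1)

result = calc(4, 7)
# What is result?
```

calc(4, 7) = 4 * 4 * 4 * 4 * 4 * 4 * 4 = 16384

Answer: 16384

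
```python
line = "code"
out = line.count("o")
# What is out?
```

Trace:
`line = "code"` → line = 'code'
`out = line.count("o")` → out = 1
So out = 1

Answer: 1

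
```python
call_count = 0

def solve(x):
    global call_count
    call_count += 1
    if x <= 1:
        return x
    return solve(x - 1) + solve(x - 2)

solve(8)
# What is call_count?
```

Calls(x) = 1 + Calls(x-1) + Calls(x-2); Calls(0)=Calls(1)=1. For x=8 this gives 67.

Answer: 67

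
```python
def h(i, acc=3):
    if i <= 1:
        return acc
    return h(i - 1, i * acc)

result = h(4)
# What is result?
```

Accumulator trace (n, acc): (4, 3) -> (3, 12) -> (2, 36) -> (1, 72) -> return 72

Answer: 72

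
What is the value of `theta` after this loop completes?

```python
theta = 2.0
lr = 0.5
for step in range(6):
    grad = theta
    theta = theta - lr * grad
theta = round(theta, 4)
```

Gradient descent: w = 2.0 * (1 - 0.5)^6
`theta` takes the values: 2.0 → 1.0 → 0.5 → 0.25 → 0.125 → 0.0625 → 0.03125 → 0.0312

Answer: 0.0312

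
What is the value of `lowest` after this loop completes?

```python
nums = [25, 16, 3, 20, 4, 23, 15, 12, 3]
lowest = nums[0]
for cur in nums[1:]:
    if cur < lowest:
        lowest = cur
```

Minimum of [25, 16, 3, 20, 4, 23, 15, 12, 3]
`lowest` takes the values: 25 → 16 → 3

Answer: 3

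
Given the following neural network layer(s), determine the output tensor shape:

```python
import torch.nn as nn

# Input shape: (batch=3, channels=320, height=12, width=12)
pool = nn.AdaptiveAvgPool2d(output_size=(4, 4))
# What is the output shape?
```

Input: (3, 320, 12, 12) -> Output: (3, 320, 4, 4)

Answer: (3, 320, 4, 4)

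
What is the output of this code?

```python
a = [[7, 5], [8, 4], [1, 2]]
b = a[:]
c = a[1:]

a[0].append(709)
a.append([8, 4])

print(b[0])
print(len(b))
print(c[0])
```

Key concept: slice with nested mutation.
Step by step:
`a = [[7, 5], [8, 4], [1, 2]]` → a = [[7, 5], [8, 4], [1, 2]]
`b = a[:]` → b = [[7, 5], [8, 4], [1, 2]]
`c = a[1:]` → c = [[8, 4], [1, 2]]
`a[0].append(709)` → a = [[7, 5, 709], [8, 4], [1, 2]]; b = [[7, 5, 709], [8, 4], [1, 2]]
`a.append([8, 4])` → a = [[7, 5, 709], [8, 4], [1, 2], [8, 4]]
`print(b[0])` → prints [7, 5, 709]
`print(len(b))` → prints 3
`print(c[0])` → prints [8, 4]

Answer:
[7, 5, 709]
3
[8, 4]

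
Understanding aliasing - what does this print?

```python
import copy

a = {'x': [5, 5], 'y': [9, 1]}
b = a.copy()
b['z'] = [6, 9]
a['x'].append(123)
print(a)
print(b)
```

Key concept: shallow copy of dict with mutable values.
Step by step:
`a = {'x': [5, 5], 'y': [9, 1]}` → a = {'x': [5, 5], 'y': [9, 1]}
`b = a.copy()` → b = {'x': [5, 5], 'y': [9, 1]}
`b['z'] = [6, 9]` → b = {'x': [5, 5], 'y': [9, 1], 'z': [6, 9]}
`a['x'].append(123)` → a = {'x': [5, 5, 123], 'y': [9, 1]}; b = {'x': [5, 5, 123], 'y': [9, 1], 'z': [6, 9]}
`print(a)` → prints {'x': [5, 5, 123], 'y': [9, 1]}
`print(b)` → prints {'x': [5, 5, 123], 'y': [9, 1], 'z': [6, 9]}

Answer:
{'x': [5, 5, 123], 'y': [9, 1]}
{'x': [5, 5, 123], 'y': [9, 1], 'z': [6, 9]}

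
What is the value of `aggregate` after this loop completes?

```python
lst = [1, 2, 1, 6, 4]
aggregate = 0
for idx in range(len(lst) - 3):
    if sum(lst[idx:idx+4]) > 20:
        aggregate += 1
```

Count windows with sum > 20
`aggregate` takes the values: 0

Answer: 0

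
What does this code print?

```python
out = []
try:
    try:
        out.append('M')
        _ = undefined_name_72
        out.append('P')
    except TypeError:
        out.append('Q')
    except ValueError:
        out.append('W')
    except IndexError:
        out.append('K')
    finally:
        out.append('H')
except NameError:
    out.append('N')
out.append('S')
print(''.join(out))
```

Execution trace: 'M' (try body) → 'H' (finally) → 'N' (outer except NameError) → 'S' (after the try/except). Output: MHNS

Answer: MHNS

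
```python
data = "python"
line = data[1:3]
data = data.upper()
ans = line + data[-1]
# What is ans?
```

Trace:
`data = "python"` → data = 'python'
`line = data[1:3]` → line = 'yt'
`data = data.upper()` → data = 'PYTHON'
`ans = line + data[-1]` → ans = 'ytN'
So ans = 'ytN'

Answer: 'ytN'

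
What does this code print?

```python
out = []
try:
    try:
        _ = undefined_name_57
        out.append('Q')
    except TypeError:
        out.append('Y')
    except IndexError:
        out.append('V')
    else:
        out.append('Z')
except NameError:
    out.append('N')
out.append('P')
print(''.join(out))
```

Execution trace: 'N' (outer except NameError) → 'P' (after the try/except). Output: NP

Answer: NP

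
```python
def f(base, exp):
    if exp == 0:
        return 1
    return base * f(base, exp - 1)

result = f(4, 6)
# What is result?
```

f(4, 6) = 4 * 4 * 4 * 4 * 4 * 4 = 4096

Answer: 4096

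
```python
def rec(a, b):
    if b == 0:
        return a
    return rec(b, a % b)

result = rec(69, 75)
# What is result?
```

rec(69, 75) -> rec(75, 69) -> rec(69, 6) -> rec(6, 3) -> rec(3, 0) -> 3

Answer: 3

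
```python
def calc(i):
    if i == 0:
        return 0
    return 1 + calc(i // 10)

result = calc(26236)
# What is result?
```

Count of digits of 26236: 5

Answer: 5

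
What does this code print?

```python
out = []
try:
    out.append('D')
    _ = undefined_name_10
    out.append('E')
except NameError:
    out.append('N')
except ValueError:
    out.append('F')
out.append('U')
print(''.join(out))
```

Execution trace: 'D' (try body) → 'N' (except NameError) → 'U' (after the try/except). Output: DNU

Answer: DNU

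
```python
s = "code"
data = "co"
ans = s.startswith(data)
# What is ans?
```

Trace:
`s = "code"` → s = 'code'
`data = "co"` → data = 'co'
`ans = s.startswith(data)` → ans = True
So ans = True

Answer: True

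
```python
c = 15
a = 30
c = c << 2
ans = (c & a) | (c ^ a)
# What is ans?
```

Trace:
`c = 15` → c = 15
`a = 30` → a = 30
`c = c << 2` → c = 60
`ans = (c & a) | (c ^ a)` → ans = 62
So ans = 62

Answer: 62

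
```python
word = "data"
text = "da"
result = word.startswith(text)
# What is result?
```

Trace:
`word = "data"` → word = 'data'
`text = "da"` → text = 'da'
`result = word.startswith(text)` → result = True
So result = True

Answer: True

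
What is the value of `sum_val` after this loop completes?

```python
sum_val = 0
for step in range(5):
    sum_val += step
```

Sum of 0 to 4 = 10
`sum_val` takes the values: 0 → 1 → 3 → 6 → 10

Answer: 10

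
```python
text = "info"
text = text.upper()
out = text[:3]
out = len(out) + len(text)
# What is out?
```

Trace:
`text = "info"` → text = 'info'
`text = text.upper()` → text = 'INFO'
`out = text[:3]` → out = 'INF'
`out = len(out) + len(text)` → out = 7
So out = 7

Answer: 7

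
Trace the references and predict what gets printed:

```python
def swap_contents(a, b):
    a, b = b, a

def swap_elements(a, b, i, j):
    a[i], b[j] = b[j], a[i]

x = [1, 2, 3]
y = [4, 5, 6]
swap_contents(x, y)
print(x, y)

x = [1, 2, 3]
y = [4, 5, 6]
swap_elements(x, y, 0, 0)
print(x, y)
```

Key concept: parameter rebinding vs mutation.
Step by step:
`x = [1, 2, 3]` → x = [1, 2, 3]
`y = [4, 5, 6]` → y = [4, 5, 6]
`swap_contents(x, y)` → no visible change to tracked variables
`print(x, y)` → prints [1, 2, 3] [4, 5, 6]
`x = [1, 2, 3]` → x = [1, 2, 3]
`y = [4, 5, 6]` → y = [4, 5, 6]
`swap_elements(x, y, 0, 0)` → x = [4, 2, 3]; y = [1, 5, 6]
`print(x, y)` → prints [4, 2, 3] [1, 5, 6]

Answer:
[1, 2, 3] [4, 5, 6]
[4, 2, 3] [1, 5, 6]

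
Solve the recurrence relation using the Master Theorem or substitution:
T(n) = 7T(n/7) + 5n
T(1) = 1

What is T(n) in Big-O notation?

By Master Theorem: a=7, b=7, f(n)=5n. Since log_7(7) = 1 and f(n) = Θ(n^1), Case 2 applies. T(n) = O(n log n).

Answer: O(n log n)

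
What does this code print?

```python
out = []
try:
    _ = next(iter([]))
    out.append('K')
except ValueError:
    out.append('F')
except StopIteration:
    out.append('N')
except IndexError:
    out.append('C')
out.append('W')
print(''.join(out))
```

Execution trace: 'N' (except StopIteration) → 'W' (after the try/except). Output: NW

Answer: NW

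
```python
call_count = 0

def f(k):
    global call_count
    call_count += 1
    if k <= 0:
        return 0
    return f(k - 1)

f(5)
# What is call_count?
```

Linear recursion stepping by 1: 6 calls from k=5 down to ≤0.

Answer: 6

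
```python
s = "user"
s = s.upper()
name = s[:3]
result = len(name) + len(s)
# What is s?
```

Trace:
`s = "user"` → s = 'user'
`s = s.upper()` → s = 'USER'
`name = s[:3]` → name = 'USE'
`result = len(name) + len(s)` → result = 7
So s = 'USER'

Answer: 'USER'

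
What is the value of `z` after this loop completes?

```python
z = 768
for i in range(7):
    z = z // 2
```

Halve 7 times: 768 // 2^7 = 6
`z` takes the values: 768 → 384 → 192 → 96 → 48 → 24 → 12 → 6

Answer: 6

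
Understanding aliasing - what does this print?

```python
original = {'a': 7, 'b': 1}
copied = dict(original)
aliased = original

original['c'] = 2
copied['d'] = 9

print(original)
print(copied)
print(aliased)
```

Key concept: dict() creates copy, assignment creates alias.
Step by step:
`original = {'a': 7, 'b': 1}` → original = {'a': 7, 'b': 1}
`copied = dict(original)` → copied = {'a': 7, 'b': 1}
`aliased = original` → aliased = {'a': 7, 'b': 1} (same object as original)
`original['c'] = 2` → original = {'a': 7, 'b': 1, 'c': 2} (same object as aliased); aliased = {'a': 7, 'b': 1, 'c': 2} (same object as original)
`copied['d'] = 9` → copied = {'a': 7, 'b': 1, 'd': 9}
`print(original)` → prints {'a': 7, 'b': 1, 'c': 2}
`print(copied)` → prints {'a': 7, 'b': 1, 'd': 9}
`print(aliased)` → prints {'a': 7, 'b': 1, 'c': 2}

Answer:
{'a': 7, 'b': 1, 'c': 2}
{'a': 7, 'b': 1, 'd': 9}
{'a': 7, 'b': 1, 'c': 2}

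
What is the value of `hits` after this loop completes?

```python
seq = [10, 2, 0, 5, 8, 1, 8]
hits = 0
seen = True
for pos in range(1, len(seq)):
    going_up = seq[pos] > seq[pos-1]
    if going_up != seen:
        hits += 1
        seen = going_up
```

Count direction changes in [10, 2, 0, 5, 8, 1, 8]
`hits` takes the values: 0 → 1 → 2 → 3 → 4

Answer: 4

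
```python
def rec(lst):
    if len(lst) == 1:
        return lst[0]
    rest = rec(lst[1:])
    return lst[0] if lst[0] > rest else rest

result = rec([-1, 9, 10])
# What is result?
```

Recursive max over [-1, 9, 10] = 10

Answer: 10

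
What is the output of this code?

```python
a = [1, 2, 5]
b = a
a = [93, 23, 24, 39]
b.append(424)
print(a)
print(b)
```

Key concept: rebinding vs mutation: a is rebound to a new list, b still points at the original.
Step by step:
`a = [1, 2, 5]` → a = [1, 2, 5]
`b = a` → b = [1, 2, 5] (same object as a)
`a = [93, 23, 24, 39]` → a = [93, 23, 24, 39]
`b.append(424)` → b = [1, 2, 5, 424]
`print(a)` → prints [93, 23, 24, 39]
`print(b)` → prints [1, 2, 5, 424]

Answer:
[93, 23, 24, 39]
[1, 2, 5, 424]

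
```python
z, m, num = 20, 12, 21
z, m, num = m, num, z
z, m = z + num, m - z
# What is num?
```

Trace:
`z, m, num = 20, 12, 21` → z = 20; m = 12; num = 21
`z, m, num = m, num, z` → z = 12; m = 21; num = 20
`z, m = z + num, m - z` → z = 32; m = 9
So num = 20

Answer: 20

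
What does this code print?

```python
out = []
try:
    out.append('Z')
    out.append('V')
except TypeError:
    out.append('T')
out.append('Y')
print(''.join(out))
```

Execution trace: 'Z' (try body) → 'V' (try body, no exception) → 'Y' (after the try/except). Output: ZVY

Answer: ZVY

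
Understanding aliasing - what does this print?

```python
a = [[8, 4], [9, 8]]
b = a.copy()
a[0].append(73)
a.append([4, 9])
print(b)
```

Key concept: shallow copy with nested lists.
Step by step:
`a = [[8, 4], [9, 8]]` → a = [[8, 4], [9, 8]]
`b = a.copy()` → b = [[8, 4], [9, 8]]
`a[0].append(73)` → a = [[8, 4, 73], [9, 8]]; b = [[8, 4, 73], [9, 8]]
`a.append([4, 9])` → a = [[8, 4, 73], [9, 8], [4, 9]]
`print(b)` → prints [[8, 4, 73], [9, 8]]

Answer: [[8, 4, 73], [9, 8]]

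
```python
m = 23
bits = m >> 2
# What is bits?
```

Trace:
`m = 23` → m = 23
`bits = m >> 2` → bits = 5
So bits = 5

Answer: 5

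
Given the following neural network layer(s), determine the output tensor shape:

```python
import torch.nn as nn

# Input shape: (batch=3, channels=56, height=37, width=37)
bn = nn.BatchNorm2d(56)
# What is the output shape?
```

Input: (3, 56, 37, 37) -> Output: (3, 56, 37, 37)

Answer: (3, 56, 37, 37)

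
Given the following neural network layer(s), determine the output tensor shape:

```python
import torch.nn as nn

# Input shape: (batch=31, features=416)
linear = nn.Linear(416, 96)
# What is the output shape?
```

Input: (31, 416) -> Output: (31, 96)

Answer: (31, 96)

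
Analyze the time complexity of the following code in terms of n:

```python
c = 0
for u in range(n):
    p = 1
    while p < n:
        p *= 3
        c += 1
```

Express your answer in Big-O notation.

Each loop level contributes: n × log n. Multiplying the contributions gives O(n log n).

Answer: O(n log n)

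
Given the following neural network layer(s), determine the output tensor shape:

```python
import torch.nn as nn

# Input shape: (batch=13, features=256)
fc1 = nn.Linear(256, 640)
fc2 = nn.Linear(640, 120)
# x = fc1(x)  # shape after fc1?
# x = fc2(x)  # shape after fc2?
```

Input: (13, 256) -> after fc1: (13, 640) -> Output: (13, 120)

Answer: (13, 120)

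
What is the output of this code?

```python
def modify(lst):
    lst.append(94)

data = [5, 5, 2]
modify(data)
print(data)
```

Key concept: function modifies passed list.
Step by step:
`data = [5, 5, 2]` → data = [5, 5, 2]
`modify(data)` → data = [5, 5, 2, 94]
`print(data)` → prints [5, 5, 2, 94]

Answer: [5, 5, 2, 94]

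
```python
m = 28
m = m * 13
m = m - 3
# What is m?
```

Trace:
`m = 28` → m = 28
`m = m * 13` → m = 364
`m = m - 3` → m = 361
So m = 361

Answer: 361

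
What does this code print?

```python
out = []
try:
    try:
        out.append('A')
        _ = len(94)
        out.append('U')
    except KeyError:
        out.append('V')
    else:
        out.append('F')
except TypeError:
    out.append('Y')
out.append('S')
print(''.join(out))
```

Execution trace: 'A' (inner try body) → 'Y' (outer except TypeError) → 'S' (after the try/except). Output: AYS

Answer: AYS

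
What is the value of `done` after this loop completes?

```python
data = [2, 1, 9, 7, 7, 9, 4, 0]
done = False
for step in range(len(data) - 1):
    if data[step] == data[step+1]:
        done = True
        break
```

Check consecutive duplicates in [2, 1, 9, 7, 7, 9, 4, 0]
`done` takes the values: False → True

Answer: True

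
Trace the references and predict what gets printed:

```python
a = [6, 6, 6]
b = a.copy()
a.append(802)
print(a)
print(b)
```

Key concept: list.copy() creates independent copy.
Step by step:
`a = [6, 6, 6]` → a = [6, 6, 6]
`b = a.copy()` → b = [6, 6, 6]
`a.append(802)` → a = [6, 6, 6, 802]
`print(a)` → prints [6, 6, 6, 802]
`print(b)` → prints [6, 6, 6]

Answer:
[6, 6, 6, 802]
[6, 6, 6]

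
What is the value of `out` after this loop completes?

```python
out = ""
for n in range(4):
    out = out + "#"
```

Repeat '#' 4 times
`out` takes the values: "" → "#" → "##" → "###" → "####"

Answer: "####"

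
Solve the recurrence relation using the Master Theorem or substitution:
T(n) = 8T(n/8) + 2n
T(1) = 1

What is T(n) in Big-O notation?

By Master Theorem: a=8, b=8, f(n)=2n. Since log_8(8) = 1 and f(n) = Θ(n^1), Case 2 applies. T(n) = O(n log n).

Answer: O(n log n)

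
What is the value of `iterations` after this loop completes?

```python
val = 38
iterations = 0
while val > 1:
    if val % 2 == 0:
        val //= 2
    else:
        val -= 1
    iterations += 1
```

Steps to reduce 38 to 1
`iterations` takes the values: 0 → 1 → 2 → 3 → 4 → 5 → 6 → 7

Answer: 7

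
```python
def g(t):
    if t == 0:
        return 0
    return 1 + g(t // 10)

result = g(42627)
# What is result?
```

Count of digits of 42627: 5

Answer: 5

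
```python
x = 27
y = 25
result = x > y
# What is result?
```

Trace:
`x = 27` → x = 27
`y = 25` → y = 25
`result = x > y` → result = True
So result = True

Answer: True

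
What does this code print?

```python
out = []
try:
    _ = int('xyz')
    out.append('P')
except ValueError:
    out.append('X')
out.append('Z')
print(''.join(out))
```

Execution trace: 'X' (except ValueError) → 'Z' (after the try/except). Output: XZ

Answer: XZ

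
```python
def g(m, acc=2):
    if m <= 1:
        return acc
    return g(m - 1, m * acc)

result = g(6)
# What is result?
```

Accumulator trace (n, acc): (6, 2) -> (5, 12) -> (4, 60) -> (3, 240) -> (2, 720) -> (1, 1440) -> return 1440

Answer: 1440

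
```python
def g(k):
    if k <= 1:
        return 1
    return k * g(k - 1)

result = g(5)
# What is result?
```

g(5) = 5 * 4 * 3 * 2 * 1 = 120

Answer: 120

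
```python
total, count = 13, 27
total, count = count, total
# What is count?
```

Trace:
`total, count = 13, 27` → total = 13; count = 27
`total, count = count, total` → total = 27; count = 13
So count = 13

Answer: 13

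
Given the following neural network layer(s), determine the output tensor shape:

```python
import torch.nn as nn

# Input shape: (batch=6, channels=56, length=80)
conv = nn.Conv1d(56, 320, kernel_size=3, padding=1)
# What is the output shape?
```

Input: (6, 56, 80) -> Output: (6, 320, 80)

Answer: (6, 320, 80)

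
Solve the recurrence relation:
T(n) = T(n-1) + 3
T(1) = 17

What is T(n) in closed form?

Unrolling: T(n) = T(1) + 3·(n-1) = 17 + 3(n-1) = 3n + 14.

Answer: T(n) = 3n + 14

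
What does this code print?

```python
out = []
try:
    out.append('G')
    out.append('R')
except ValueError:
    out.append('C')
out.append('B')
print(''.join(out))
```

Execution trace: 'G' (try body) → 'R' (try body, no exception) → 'B' (after the try/except). Output: GRB

Answer: GRB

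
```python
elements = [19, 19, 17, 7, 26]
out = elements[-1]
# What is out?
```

Trace:
`elements = [19, 19, 17, 7, 26]` → elements = [19, 19, 17, 7, 26]
`out = elements[-1]` → out = 26
So out = 26

Answer: 26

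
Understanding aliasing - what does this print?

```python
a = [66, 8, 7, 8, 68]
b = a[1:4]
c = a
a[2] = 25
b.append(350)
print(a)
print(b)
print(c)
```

Key concept: slice vs alias.
Step by step:
`a = [66, 8, 7, 8, 68]` → a = [66, 8, 7, 8, 68]
`b = a[1:4]` → b = [8, 7, 8]
`c = a` → c = [66, 8, 7, 8, 68] (same object as a)
`a[2] = 25` → a = [66, 8, 25, 8, 68] (same object as c); c = [66, 8, 25, 8, 68] (same object as a)
`b.append(350)` → b = [8, 7, 8, 350]
`print(a)` → prints [66, 8, 25, 8, 68]
`print(b)` → prints [8, 7, 8, 350]
`print(c)` → prints [66, 8, 25, 8, 68]

Answer:
[66, 8, 25, 8, 68]
[8, 7, 8, 350]
[66, 8, 25, 8, 68]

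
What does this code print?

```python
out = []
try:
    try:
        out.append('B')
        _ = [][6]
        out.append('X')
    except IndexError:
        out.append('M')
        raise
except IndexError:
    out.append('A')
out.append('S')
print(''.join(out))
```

Execution trace: 'B' (inner try body) → 'M' (inner except IndexError) → 'A' (outer except IndexError) → 'S' (after the try/except). Output: BMAS

Answer: BMAS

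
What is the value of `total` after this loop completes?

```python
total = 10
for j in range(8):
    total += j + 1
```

Start at 10, add 1 to 8 = 46
`total` takes the values: 10 → 11 → 13 → 16 → 20 → 25 → 31 → 38 → 46

Answer: 46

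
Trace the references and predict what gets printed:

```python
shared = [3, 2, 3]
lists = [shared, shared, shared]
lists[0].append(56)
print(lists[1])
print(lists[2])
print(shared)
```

Key concept: list of same reference.
Step by step:
`shared = [3, 2, 3]` → shared = [3, 2, 3]
`lists = [shared, shared, shared]` → lists = [[3, 2, 3], [3, 2, 3], [3, 2, 3]]
`lists[0].append(56)` → shared = [3, 2, 3, 56]; lists = [[3, 2, 3, 56], [3, 2, 3, 56], [3, 2, 3, 56]]
`print(lists[1])` → prints [3, 2, 3, 56]
`print(lists[2])` → prints [3, 2, 3, 56]
`print(shared)` → prints [3, 2, 3, 56]

Answer:
[3, 2, 3, 56]
[3, 2, 3, 56]
[3, 2, 3, 56]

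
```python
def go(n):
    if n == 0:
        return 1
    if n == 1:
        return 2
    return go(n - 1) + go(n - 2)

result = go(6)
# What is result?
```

Build up from base cases: go(0)=1, go(1)=2, go(2)=3, go(3)=5, go(4)=8, go(5)=13, go(6)=21

Answer: 21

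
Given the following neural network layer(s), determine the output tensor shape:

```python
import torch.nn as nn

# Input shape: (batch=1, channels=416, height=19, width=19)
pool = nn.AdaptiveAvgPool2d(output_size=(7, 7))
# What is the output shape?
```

Input: (1, 416, 19, 19) -> Output: (1, 416, 7, 7)

Answer: (1, 416, 7, 7)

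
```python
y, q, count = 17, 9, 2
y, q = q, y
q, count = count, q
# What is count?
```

Trace:
`y, q, count = 17, 9, 2` → y = 17; q = 9; count = 2
`y, q = q, y` → y = 9; q = 17
`q, count = count, q` → q = 2; count = 17
So count = 17

Answer: 17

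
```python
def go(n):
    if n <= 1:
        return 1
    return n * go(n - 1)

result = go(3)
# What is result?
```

go(3) = 3 * 2 * 1 = 6

Answer: 6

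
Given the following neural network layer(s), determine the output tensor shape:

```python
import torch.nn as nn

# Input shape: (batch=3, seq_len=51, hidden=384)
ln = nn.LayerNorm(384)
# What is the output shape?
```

Input: (3, 51, 384) -> Output: (3, 51, 384)

Answer: (3, 51, 384)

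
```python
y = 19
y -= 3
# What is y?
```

Trace:
`y = 19` → y = 19
`y -= 3` → y = 16
So y = 16

Answer: 16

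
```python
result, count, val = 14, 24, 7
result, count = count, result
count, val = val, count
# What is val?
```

Trace:
`result, count, val = 14, 24, 7` → result = 14; count = 24; val = 7
`result, count = count, result` → result = 24; count = 14
`count, val = val, count` → count = 7; val = 14
So val = 14

Answer: 14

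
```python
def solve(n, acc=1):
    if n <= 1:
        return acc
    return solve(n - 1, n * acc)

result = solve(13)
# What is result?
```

Accumulator trace (n, acc): (13, 1) -> (12, 13) -> (11, 156) -> (10, 1716) -> (9, 17160) -> (8, 154440) -> (7, 1235520) -> (6, 8648640) -> (5, 51891840) -> (4, 259459200) -> (3, 1037836800) -> (2, 3113510400) -> (1, 6227020800) -> return 6227020800

Answer: 6227020800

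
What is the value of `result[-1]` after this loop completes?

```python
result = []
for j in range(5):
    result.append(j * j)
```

Last element of squares 0 to 4
`result` takes the values: [] → [0] → [0, 1] → [0, 1, 4] → [0, 1, 4, 9] → [0, 1, 4, 9, 16]
So `result[-1]` = 16

Answer: 16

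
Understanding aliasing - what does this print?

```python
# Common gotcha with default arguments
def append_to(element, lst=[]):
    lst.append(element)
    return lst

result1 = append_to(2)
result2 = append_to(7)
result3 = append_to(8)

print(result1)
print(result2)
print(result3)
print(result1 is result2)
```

Key concept: mutable default argument gotcha.
Step by step:
`result1 = append_to(2)` → result1 = [2]
`result2 = append_to(7)` → result1 = [2, 7] (same object as result2); result2 = [2, 7] (same object as result1)
`result3 = append_to(8)` → result1 = [2, 7, 8] (same object as result2, result3); result2 = [2, 7, 8] (same object as result1, result3); result3 = [2, 7, 8] (same object as result1, result2)
`print(result1)` → prints [2, 7, 8]
`print(result2)` → prints [2, 7, 8]
`print(result3)` → prints [2, 7, 8]
`print(result1 is result2)` → prints True

Answer:
[2, 7, 8]
[2, 7, 8]
[2, 7, 8]
True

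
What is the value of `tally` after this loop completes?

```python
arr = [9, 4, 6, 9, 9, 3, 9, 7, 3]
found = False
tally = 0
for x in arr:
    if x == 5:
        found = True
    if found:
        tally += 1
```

Count elements after first 5 in [9, 4, 6, 9, 9, 3, 9, 7, 3]
`tally` takes the values: 0

Answer: 0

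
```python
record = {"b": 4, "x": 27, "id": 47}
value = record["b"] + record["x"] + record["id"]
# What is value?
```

Trace:
`record = {"b": 4, "x": 27, "id": 47}` → record = {'b': 4, 'x': 27, 'id': 47}
`value = record["b"] + record["x"] + record["id"]` → value = 78
So value = 78

Answer: 78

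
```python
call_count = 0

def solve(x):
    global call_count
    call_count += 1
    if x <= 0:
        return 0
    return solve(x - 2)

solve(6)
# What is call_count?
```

Linear recursion stepping by 2: 4 calls from x=6 down to ≤0.

Answer: 4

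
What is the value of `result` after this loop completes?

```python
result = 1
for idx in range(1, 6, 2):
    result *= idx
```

Product of 1, 3, 5, ... up to 5
`result` takes the values: 1 → 3 → 15

Answer: 15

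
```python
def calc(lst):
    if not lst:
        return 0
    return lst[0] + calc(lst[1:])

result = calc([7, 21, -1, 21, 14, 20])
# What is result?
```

7 + 21 + (-1) + 21 + 14 + 20 + 0 = 82

Answer: 82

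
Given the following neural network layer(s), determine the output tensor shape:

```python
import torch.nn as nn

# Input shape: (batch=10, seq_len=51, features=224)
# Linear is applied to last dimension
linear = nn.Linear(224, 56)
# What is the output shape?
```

Input: (10, 51, 224) -> Output: (10, 51, 56)

Answer: (10, 51, 56)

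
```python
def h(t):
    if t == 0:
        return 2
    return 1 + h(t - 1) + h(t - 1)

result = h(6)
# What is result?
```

h(t) = 1 + 2·h(t-1), h(0)=2. Closed form: (2+1)·2^6 - 1 = 191.

Answer: 191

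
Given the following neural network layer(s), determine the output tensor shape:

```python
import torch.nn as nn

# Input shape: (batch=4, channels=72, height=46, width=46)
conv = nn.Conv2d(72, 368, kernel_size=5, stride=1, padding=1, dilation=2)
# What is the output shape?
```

Input: (4, 72, 46, 46) -> Output: (4, 368, 40, 40)

Answer: (4, 368, 40, 40)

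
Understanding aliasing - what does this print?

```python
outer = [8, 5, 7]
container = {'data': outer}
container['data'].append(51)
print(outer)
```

Key concept: dict holds reference to list.
Step by step:
`outer = [8, 5, 7]` → outer = [8, 5, 7]
`container = {'data': outer}` → container = {'data': [8, 5, 7]}
`container['data'].append(51)` → outer = [8, 5, 7, 51]; container = {'data': [8, 5, 7, 51]}
`print(outer)` → prints [8, 5, 7, 51]

Answer: [8, 5, 7, 51]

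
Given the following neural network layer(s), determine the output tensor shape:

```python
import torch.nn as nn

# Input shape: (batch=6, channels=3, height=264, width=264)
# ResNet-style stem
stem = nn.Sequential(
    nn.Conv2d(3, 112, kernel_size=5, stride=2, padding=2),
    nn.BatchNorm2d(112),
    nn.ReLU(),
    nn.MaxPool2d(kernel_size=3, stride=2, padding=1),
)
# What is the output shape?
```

Input: (6, 3, 264, 264) -> after Conv2d 5x5 stride=2: (6, 112, 132, 132) -> Output: (6, 112, 66, 66)

Answer: (6, 112, 66, 66)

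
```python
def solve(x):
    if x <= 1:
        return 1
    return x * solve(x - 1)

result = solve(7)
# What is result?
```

solve(7) = 7 * 6 * 5 * 4 * 3 * 2 * 1 = 5040

Answer: 5040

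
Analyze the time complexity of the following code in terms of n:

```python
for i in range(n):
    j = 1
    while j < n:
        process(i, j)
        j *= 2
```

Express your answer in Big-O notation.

This is Linear outer loop, logarithmic inner loop. Time complexity: O(n log n).

Answer: O(n log n)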